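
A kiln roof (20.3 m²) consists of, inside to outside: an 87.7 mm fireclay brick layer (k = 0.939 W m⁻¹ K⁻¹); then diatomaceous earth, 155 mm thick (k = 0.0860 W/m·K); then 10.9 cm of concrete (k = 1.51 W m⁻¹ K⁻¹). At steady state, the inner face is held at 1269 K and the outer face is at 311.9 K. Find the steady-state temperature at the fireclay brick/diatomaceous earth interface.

Treat each layer as a resistance in series:
  R_fireclay brick = L/(kA) = 0.0877/(0.939·20.3) = 0.004601 K/W
  R_diatomaceous earth = L/(kA) = 0.155/(0.0860·20.3) = 0.08878 K/W
  R_concrete = L/(kA) = 0.109/(1.51·20.3) = 0.003556 K/W
ΣR = 0.004601 + 0.08878 + 0.003556 = 0.09694 K/W
Q = ΔT/ΣR = (1269 K − 311.9 K)/0.09694 = 9873 W
From the inner boundary to the fireclay brick/diatomaceous earth interface, ΣR_partial = 0.004601 K/W.
T_interface = T_in − Q·ΣR_partial = 1269 K − (9873)(0.004601) = 1224 K

T = 1224 K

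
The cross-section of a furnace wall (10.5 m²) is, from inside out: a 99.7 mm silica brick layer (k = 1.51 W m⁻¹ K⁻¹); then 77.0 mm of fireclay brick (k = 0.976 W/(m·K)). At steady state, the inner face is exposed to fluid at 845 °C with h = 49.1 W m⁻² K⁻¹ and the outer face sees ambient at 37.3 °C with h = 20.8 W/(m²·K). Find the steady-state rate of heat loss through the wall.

Q = 39700 W

Resistance network (inner→outer):
  R_conv,in = 1/(hA) = 1/(49.1·10.5) = 0.001940 K/W
  R_silica brick = L/(kA) = 0.0997/(1.51·10.5) = 0.006288 K/W
  R_fireclay brick = L/(kA) = 0.0770/(0.976·10.5) = 0.007514 K/W
  R_conv,out = 1/(hA) = 1/(20.8·10.5) = 0.004579 K/W
ΣR = 0.001940 + 0.006288 + 0.007514 + 0.004579 = 0.02032 K/W
Q = ΔT/ΣR = (845 °C − 37.3 °C)/0.02032 = 39700 W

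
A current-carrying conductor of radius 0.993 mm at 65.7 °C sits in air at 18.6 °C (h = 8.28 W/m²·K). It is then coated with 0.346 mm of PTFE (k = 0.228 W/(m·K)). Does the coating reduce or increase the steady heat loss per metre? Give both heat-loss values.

Critical radius for a cylinder: r_cr = k/h = 0.0275 m = 2.75 cm.
Outer radius after coating: r₂ = 9.93×10^-4 + 3.46×10^-4 = 0.001339 m.
Since r₁ < r_cr and r₂ ≤ r_cr, the coating moves toward the maximum at r_cr — heat loss rises.
Bare: R = 1/(2πr₁h) = 19.36 m·K/W; Q = 47.1/19.36 = 2.43 W/m.
Coated: R = R_cond + R_conv = 14.56 m·K/W; Q = 47.1/14.56 = 3.23 W/m.

increases: 2.43 → 3.23 W/m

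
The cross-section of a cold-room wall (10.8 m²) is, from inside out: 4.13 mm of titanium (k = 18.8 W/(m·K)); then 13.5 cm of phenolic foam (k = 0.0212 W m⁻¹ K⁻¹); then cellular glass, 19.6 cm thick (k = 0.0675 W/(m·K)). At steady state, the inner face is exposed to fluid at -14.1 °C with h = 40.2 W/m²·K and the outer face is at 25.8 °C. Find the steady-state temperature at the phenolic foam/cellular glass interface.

Resistance network (inner→outer):
  R_conv,in = 1/(hA) = 1/(40.2·10.8) = 0.002303 K/W
  R_titanium = L/(kA) = 0.00413/(18.8·10.8) = 2.034×10^-5 K/W
  R_phenolic foam = L/(kA) = 0.135/(0.0212·10.8) = 0.5896 K/W
  R_cellular glass = L/(kA) = 0.196/(0.0675·10.8) = 0.2689 K/W
ΣR = 0.002303 + 2.034×10^-5 + 0.5896 + 0.2689 = 0.8608 K/W
Q = ΔT/ΣR = (-14.1 °C − 25.8 °C)/0.8608 = -46.35 W
From the inner boundary to the phenolic foam/cellular glass interface, ΣR_partial = 0.5919 K/W.
T_interface = T_in − Q·ΣR_partial = -14.1 °C − (-46.35)(0.5919) = 13.3 °C

T = 13.3 °C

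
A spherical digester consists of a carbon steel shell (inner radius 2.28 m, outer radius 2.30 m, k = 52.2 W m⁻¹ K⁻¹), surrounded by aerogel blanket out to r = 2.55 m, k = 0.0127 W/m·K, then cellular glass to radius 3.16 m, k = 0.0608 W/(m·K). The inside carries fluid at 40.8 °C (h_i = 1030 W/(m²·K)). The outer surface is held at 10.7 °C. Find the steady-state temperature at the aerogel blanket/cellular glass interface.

Series thermal resistances, inner to outer:
  R_conv,in = 1/(4πr²h) = 1/(4π·2.28²·1030) = 1.486×10^-5 K/W
  R_carbon steel = (1/2.28 − 1/2.30)/(4πk) = 0.003814/(4π·52.2) = 5.814×10^-6 K/W
  R_aerogel blanket = (1/2.30 − 1/2.55)/(4πk) = 0.04263/(4π·0.0127) = 0.2671 K/W
  R_cellular glass = (1/2.55 − 1/3.16)/(4πk) = 0.07570/(4π·0.0608) = 0.09908 K/W
ΣR = 1.486×10^-5 + 5.814×10^-6 + 0.2671 + 0.09908 = 0.3662 K/W
Q = ΔT/ΣR = (40.8 °C − 10.7 °C)/0.3662 = 82.20 W
From the inner boundary to the aerogel blanket/cellular glass interface, ΣR_partial = 0.2671 K/W.
T_interface = T_in − Q·ΣR_partial = 40.8 °C − (82.20)(0.2671) = 18.8 °C

T = 18.8 °C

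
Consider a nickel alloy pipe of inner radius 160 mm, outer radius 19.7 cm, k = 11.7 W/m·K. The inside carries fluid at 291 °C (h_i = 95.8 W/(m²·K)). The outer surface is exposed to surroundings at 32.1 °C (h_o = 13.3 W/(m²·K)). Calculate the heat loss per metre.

Q' = 3.50 kW/m

Series thermal resistances, inner to outer:
  R'_conv,in = 1/(2πr h) = 1/(2π·0.160·95.8) = 0.01038 m·K/W
  R'_nickel alloy = ln(0.197/0.160)/(2πk) = 0.2080/(2π·11.7) = 0.002830 m·K/W
  R'_conv,out = 1/(2πr h) = 1/(2π·0.197·13.3) = 0.06074 m·K/W
ΣR = 0.01038 + 0.002830 + 0.06074 = 0.07395 m·K/W
Q' = ΔT/ΣR = (291 °C − 32.1 °C)/0.07395 = 3500 W/m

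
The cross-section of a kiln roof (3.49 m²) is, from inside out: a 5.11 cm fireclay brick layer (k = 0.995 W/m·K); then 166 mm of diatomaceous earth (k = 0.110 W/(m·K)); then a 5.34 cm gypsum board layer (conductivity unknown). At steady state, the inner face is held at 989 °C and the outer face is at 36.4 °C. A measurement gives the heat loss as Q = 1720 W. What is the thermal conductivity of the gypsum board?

ΣR = ΔT/Q = |989 − 36.4|/1720 = 0.5538 K/W
Known resistances:
  R_fireclay brick = L/(kA) = 0.0511/(0.995·3.49) = 0.01472 K/W
  R_diatomaceous earth = L/(kA) = 0.166/(0.110·3.49) = 0.4324 K/W
R_gypsum board = ΣR − ΣR_known = 0.5538 − 0.4471 = 0.1067 K/W
L/(kA) = 0.1067 ⇒ k = 0.0534/(0.1067·3.49) = 0.143 W/m·K

k = 0.143 W/m·K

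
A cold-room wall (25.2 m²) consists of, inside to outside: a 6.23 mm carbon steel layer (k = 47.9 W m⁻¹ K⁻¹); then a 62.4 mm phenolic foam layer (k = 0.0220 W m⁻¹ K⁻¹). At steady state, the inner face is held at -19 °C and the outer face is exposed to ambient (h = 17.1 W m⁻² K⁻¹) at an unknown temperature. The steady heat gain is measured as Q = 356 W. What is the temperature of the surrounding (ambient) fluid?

Series resistances:
  R_carbon steel = L/(kA) = 0.00623/(47.9·25.2) = 5.161×10^-6 K/W
  R_phenolic foam = L/(kA) = 0.0624/(0.0220·25.2) = 0.1126 K/W
  R_conv,out = 1/(hA) = 1/(17.1·25.2) = 0.002321 K/W
ΣR = 0.1149 K/W
ΔT = Q·ΣR = 356 × 0.1149 = 40.90 K
Heat flows inward, so T_out = T_in + ΔT = -19 + 40.90 = 21.9 °C

T_out = 21.9 °C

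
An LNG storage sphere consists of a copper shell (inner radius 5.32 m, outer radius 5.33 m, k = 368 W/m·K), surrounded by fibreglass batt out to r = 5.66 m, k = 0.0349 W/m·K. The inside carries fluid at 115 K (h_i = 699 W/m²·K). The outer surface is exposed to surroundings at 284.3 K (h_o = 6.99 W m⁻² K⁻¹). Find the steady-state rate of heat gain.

Series thermal resistances, inner to outer:
  R_conv,in = 1/(4πr²h) = 1/(4π·5.32²·699) = 4.022×10^-6 K/W
  R_copper = (1/5.32 − 1/5.33)/(4πk) = 3.527×10^-4/(4π·368) = 7.626×10^-8 K/W
  R_fibreglass batt = (1/5.33 − 1/5.66)/(4πk) = 0.01094/(4π·0.0349) = 0.02494 K/W
  R_conv,out = 1/(4πr²h) = 1/(4π·5.66²·6.99) = 3.554×10^-4 K/W
ΣR = 4.022×10^-6 + 7.626×10^-8 + 0.02494 + 3.554×10^-4 = 0.02530 K/W
Q = ΔT/ΣR = (115 K − 284.3 K)/0.02530 = -6690 W
(Negative Q ⇒ heat flows inward; heat gain = 6690 W.)

Q = 6690 W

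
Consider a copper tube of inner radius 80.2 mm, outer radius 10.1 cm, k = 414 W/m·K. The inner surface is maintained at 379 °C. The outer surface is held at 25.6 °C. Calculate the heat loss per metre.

Q' = 2πk·ΔT/ln(r₂/r₁) = 2π × 414 × 353.4 / ln(0.101/0.0802) = 3.99×10^6 W/m

Q' = 3990 kW/m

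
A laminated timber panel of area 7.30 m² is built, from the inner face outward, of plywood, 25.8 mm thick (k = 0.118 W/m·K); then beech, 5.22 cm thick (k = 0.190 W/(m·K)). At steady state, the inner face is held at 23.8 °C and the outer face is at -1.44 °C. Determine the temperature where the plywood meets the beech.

Series thermal resistances, inner to outer:
  R_plywood = L/(kA) = 0.0258/(0.118·7.30) = 0.02995 K/W
  R_beech = L/(kA) = 0.0522/(0.190·7.30) = 0.03764 K/W
ΣR = 0.02995 + 0.03764 = 0.06759 K/W
Q = ΔT/ΣR = (23.8 °C − -1.44 °C)/0.06759 = 373.4 W
From the inner boundary to the plywood/beech interface, ΣR_partial = 0.02995 K/W.
T_interface = T_in − Q·ΣR_partial = 23.8 °C − (373.4)(0.02995) = 12.6 °C

T = 12.6 °C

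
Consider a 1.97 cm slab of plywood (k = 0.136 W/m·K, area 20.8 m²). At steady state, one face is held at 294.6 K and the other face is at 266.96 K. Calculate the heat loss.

Q = kA·ΔT/L = 0.136 × 20.8 × |294.6 K − 266.96 K| / 0.0197 = 3970 W

Q = 3.97 kW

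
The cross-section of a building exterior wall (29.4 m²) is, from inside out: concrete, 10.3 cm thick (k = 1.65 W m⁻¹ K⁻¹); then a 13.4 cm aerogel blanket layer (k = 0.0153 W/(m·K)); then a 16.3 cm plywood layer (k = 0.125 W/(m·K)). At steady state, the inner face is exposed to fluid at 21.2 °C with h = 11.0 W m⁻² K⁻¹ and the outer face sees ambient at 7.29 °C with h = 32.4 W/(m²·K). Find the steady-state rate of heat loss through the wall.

Q = 39.9 W

Treat each layer as a resistance in series:
  R_conv,in = 1/(hA) = 1/(11.0·29.4) = 0.003092 K/W
  R_concrete = L/(kA) = 0.103/(1.65·29.4) = 0.002123 K/W
  R_aerogel blanket = L/(kA) = 0.134/(0.0153·29.4) = 0.2979 K/W
  R_plywood = L/(kA) = 0.163/(0.125·29.4) = 0.04435 K/W
  R_conv,out = 1/(hA) = 1/(32.4·29.4) = 0.001050 K/W
ΣR = 0.003092 + 0.002123 + 0.2979 + 0.04435 + 0.001050 = 0.3485 K/W
Q = ΔT/ΣR = (21.2 °C − 7.29 °C)/0.3485 = 39.9 W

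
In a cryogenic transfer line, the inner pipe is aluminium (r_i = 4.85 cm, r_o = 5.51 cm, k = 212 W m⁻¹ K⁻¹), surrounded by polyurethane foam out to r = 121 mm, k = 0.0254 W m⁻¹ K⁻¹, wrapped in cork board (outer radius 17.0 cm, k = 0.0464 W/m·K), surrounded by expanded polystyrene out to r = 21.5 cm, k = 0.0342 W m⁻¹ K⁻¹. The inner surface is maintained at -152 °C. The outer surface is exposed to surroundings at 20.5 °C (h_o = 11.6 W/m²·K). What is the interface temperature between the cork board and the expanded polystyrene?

Resistance network (inner→outer):
  R'_aluminium = ln(0.0551/0.0485)/(2πk) = 0.1276/(2π·212) = 9.578×10^-5 m·K/W
  R'_polyurethane foam = ln(0.121/0.0551)/(2πk) = 0.7866/(2π·0.0254) = 4.929 m·K/W
  R'_cork board = ln(0.170/0.121)/(2πk) = 0.3400/(2π·0.0464) = 1.166 m·K/W
  R'_expanded polystyrene = ln(0.215/0.170)/(2πk) = 0.2348/(2π·0.0342) = 1.093 m·K/W
  R'_conv,out = 1/(2πr h) = 1/(2π·0.215·11.6) = 0.06382 m·K/W
ΣR = 9.578×10^-5 + 4.929 + 1.166 + 1.093 + 0.06382 = 7.252 m·K/W
Q' = ΔT/ΣR = (-152 °C − 20.5 °C)/7.252 = -23.79 W/m
From the inner boundary to the cork board/expanded polystyrene interface, ΣR_partial = 6.095 m·K/W.
T_interface = T_in − Q'·ΣR_partial = -152 °C − (-23.79)(6.095) = -7.0 °C

T = -7.0 °C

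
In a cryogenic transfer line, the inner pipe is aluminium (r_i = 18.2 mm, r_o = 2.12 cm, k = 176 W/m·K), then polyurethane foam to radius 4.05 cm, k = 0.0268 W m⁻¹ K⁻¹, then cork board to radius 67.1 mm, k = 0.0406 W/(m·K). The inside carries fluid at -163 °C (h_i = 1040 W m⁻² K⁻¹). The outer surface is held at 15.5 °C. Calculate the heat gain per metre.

Q' = 30.6 W/m

Resistance network (inner→outer):
  R'_conv,in = 1/(2πr h) = 1/(2π·0.0182·1040) = 0.008408 m·K/W
  R'_aluminium = ln(0.0212/0.0182)/(2πk) = 0.1526/(2π·176) = 1.380×10^-4 m·K/W
  R'_polyurethane foam = ln(0.0405/0.0212)/(2πk) = 0.6473/(2π·0.0268) = 3.844 m·K/W
  R'_cork board = ln(0.0671/0.0405)/(2πk) = 0.5049/(2π·0.0406) = 1.979 m·K/W
ΣR = 0.008408 + 1.380×10^-4 + 3.844 + 1.979 = 5.832 m·K/W
Q' = ΔT/ΣR = (-163 °C − 15.5 °C)/5.832 = -30.6 W/m
(Negative Q' ⇒ heat flows inward; heat gain = 30.6 W/m.)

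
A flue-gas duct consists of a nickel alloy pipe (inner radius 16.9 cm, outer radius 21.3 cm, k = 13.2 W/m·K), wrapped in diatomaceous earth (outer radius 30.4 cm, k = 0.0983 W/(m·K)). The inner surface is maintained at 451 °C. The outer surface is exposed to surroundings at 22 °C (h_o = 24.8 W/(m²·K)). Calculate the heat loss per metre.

Resistance network (inner→outer):
  R'_nickel alloy = ln(0.213/0.169)/(2πk) = 0.2314/(2π·13.2) = 0.002790 m·K/W
  R'_diatomaceous earth = ln(0.304/0.213)/(2πk) = 0.3557/(2π·0.0983) = 0.5760 m·K/W
  R'_conv,out = 1/(2πr h) = 1/(2π·0.304·24.8) = 0.02111 m·K/W
ΣR = 0.002790 + 0.5760 + 0.02111 = 0.5999 m·K/W
Q' = ΔT/ΣR = (451 °C − 22 °C)/0.5999 = 715 W/m

Q' = 715 W/m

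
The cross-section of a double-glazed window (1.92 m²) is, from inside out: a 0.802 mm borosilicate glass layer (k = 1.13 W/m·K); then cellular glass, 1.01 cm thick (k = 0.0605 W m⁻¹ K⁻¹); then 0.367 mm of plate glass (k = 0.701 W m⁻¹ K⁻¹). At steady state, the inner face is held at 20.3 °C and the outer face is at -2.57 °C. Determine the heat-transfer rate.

Series thermal resistances, inner to outer:
  R_borosilicate glass = L/(kA) = 8.02×10^-4/(1.13·1.92) = 3.697×10^-4 K/W
  R_cellular glass = L/(kA) = 0.0101/(0.0605·1.92) = 0.08695 K/W
  R_plate glass = L/(kA) = 3.67×10^-4/(0.701·1.92) = 2.727×10^-4 K/W
ΣR = 3.697×10^-4 + 0.08695 + 2.727×10^-4 = 0.08759 K/W
Q = ΔT/ΣR = (20.3 °C − -2.57 °C)/0.08759 = 261 W

Q = 261 W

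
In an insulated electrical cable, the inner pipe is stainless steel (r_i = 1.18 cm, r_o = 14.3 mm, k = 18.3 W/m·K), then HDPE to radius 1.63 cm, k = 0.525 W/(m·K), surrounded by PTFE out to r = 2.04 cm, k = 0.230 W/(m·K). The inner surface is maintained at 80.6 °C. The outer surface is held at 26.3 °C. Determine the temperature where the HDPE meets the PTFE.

T = 69.2 °C

Treat each layer as a resistance in series:
  R'_stainless steel = ln(0.0143/0.0118)/(2πk) = 0.1922/(2π·18.3) = 0.001671 m·K/W
  R'_HDPE = ln(0.0163/0.0143)/(2πk) = 0.1309/(2π·0.525) = 0.03968 m·K/W
  R'_PTFE = ln(0.0204/0.0163)/(2πk) = 0.2244/(2π·0.230) = 0.1553 m·K/W
ΣR = 0.001671 + 0.03968 + 0.1553 = 0.1967 m·K/W
Q' = ΔT/ΣR = (80.6 °C − 26.3 °C)/0.1967 = 276.1 W/m
From the inner boundary to the HDPE/PTFE interface, ΣR_partial = 0.04135 m·K/W.
T_interface = T_in − Q'·ΣR_partial = 80.6 °C − (276.1)(0.04135) = 69.2 °C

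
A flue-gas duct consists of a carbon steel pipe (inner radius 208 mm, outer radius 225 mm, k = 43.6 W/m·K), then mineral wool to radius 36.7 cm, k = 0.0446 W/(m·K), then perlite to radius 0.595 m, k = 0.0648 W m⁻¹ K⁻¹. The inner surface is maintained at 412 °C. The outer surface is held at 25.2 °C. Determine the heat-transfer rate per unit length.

Treat each layer as a resistance in series:
  R'_carbon steel = ln(0.225/0.208)/(2πk) = 0.07856/(2π·43.6) = 2.868×10^-4 m·K/W
  R'_mineral wool = ln(0.367/0.225)/(2πk) = 0.4893/(2π·0.0446) = 1.746 m·K/W
  R'_perlite = ln(0.595/0.367)/(2πk) = 0.4832/(2π·0.0648) = 1.187 m·K/W
ΣR = 2.868×10^-4 + 1.746 + 1.187 = 2.933 m·K/W
Q' = ΔT/ΣR = (412 °C − 25.2 °C)/2.933 = 132 W/m

Q' = 132 W/m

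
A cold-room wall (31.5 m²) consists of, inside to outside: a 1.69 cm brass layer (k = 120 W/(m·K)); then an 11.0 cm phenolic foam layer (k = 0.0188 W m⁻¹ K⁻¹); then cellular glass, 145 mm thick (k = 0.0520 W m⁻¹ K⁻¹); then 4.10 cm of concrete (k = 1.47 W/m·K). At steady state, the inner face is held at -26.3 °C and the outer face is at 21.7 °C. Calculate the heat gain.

Resistance network (inner→outer):
  R_brass = L/(kA) = 0.0169/(120·31.5) = 4.471×10^-6 K/W
  R_phenolic foam = L/(kA) = 0.110/(0.0188·31.5) = 0.1857 K/W
  R_cellular glass = L/(kA) = 0.145/(0.0520·31.5) = 0.08852 K/W
  R_concrete = L/(kA) = 0.0410/(1.47·31.5) = 8.854×10^-4 K/W
ΣR = 4.471×10^-6 + 0.1857 + 0.08852 + 8.854×10^-4 = 0.2751 K/W
Q = ΔT/ΣR = (-26.3 °C − 21.7 °C)/0.2751 = -174 W
(Negative Q ⇒ heat flows inward; heat gain = 174 W.)

Q = 174 W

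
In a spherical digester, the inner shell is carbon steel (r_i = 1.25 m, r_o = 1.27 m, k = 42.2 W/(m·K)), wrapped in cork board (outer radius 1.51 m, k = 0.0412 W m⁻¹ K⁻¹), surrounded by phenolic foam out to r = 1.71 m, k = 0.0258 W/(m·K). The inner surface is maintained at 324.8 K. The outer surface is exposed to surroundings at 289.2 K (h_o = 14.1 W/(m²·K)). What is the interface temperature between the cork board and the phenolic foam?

T = 307.0 K

Resistance network (inner→outer):
  R_carbon steel = (1/1.25 − 1/1.27)/(4πk) = 0.01260/(4π·42.2) = 2.376×10^-5 K/W
  R_cork board = (1/1.27 − 1/1.51)/(4πk) = 0.1251/(4π·0.0412) = 0.2417 K/W
  R_phenolic foam = (1/1.51 − 1/1.71)/(4πk) = 0.07746/(4π·0.0258) = 0.2389 K/W
  R_conv,out = 1/(4πr²h) = 1/(4π·1.71²·14.1) = 0.001930 K/W
ΣR = 2.376×10^-5 + 0.2417 + 0.2389 + 0.001930 = 0.4826 K/W
Q = ΔT/ΣR = (324.8 K − 289.2 K)/0.4826 = 73.77 W
From the inner boundary to the cork board/phenolic foam interface, ΣR_partial = 0.2417 K/W.
T_interface = T_in − Q·ΣR_partial = 324.8 K − (73.77)(0.2417) = 307.0 K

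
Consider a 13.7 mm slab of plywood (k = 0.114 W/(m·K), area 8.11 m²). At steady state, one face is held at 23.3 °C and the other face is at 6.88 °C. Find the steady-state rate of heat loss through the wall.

Q = 1110 W

Q = kA·ΔT/L = 0.114 × 8.11 × |23.3 °C − 6.88 °C| / 0.0137 = 1110 W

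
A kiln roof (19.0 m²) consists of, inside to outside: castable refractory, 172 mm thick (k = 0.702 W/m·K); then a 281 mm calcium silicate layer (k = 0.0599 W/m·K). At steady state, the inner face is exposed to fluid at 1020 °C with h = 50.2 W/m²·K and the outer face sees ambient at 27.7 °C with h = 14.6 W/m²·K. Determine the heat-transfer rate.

Q = 3750 W

Resistance network (inner→outer):
  R_conv,in = 1/(hA) = 1/(50.2·19.0) = 0.001048 K/W
  R_castable refractory = L/(kA) = 0.172/(0.702·19.0) = 0.01290 K/W
  R_calcium silicate = L/(kA) = 0.281/(0.0599·19.0) = 0.2469 K/W
  R_conv,out = 1/(hA) = 1/(14.6·19.0) = 0.003605 K/W
ΣR = 0.001048 + 0.01290 + 0.2469 + 0.003605 = 0.2645 K/W
Q = ΔT/ΣR = (1020 °C − 27.7 °C)/0.2645 = 3750 W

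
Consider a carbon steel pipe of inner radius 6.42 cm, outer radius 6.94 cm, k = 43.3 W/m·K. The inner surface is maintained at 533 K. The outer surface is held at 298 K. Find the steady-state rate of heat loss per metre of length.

Q' = 821 kW/m

Q' = 2πk·ΔT/ln(r₂/r₁) = 2π × 43.3 × 235 / ln(0.0694/0.0642) = 8.21×10^5 W/m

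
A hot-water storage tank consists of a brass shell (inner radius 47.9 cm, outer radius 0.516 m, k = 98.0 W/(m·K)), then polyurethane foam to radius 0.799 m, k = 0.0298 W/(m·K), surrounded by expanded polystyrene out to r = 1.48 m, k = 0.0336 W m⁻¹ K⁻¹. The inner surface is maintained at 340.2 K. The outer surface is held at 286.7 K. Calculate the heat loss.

Q = 16.7 W

Series thermal resistances, inner to outer:
  R_brass = (1/0.479 − 1/0.516)/(4πk) = 0.1497/(4π·98.0) = 1.216×10^-4 K/W
  R_polyurethane foam = (1/0.516 − 1/0.799)/(4πk) = 0.6864/(4π·0.0298) = 1.833 K/W
  R_expanded polystyrene = (1/0.799 − 1/1.48)/(4πk) = 0.5759/(4π·0.0336) = 1.364 K/W
ΣR = 1.216×10^-4 + 1.833 + 1.364 = 3.197 K/W
Q = ΔT/ΣR = (340.2 K − 286.7 K)/3.197 = 16.7 W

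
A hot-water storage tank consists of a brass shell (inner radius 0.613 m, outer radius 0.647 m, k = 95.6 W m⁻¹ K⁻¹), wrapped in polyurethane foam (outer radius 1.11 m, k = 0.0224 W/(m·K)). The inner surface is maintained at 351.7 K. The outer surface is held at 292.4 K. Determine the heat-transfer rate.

Q = 25.9 W

Resistance network (inner→outer):
  R_brass = (1/0.613 − 1/0.647)/(4πk) = 0.08573/(4π·95.6) = 7.136×10^-5 K/W
  R_polyurethane foam = (1/0.647 − 1/1.11)/(4πk) = 0.6447/(4π·0.0224) = 2.290 K/W
ΣR = 7.136×10^-5 + 2.290 = 2.290 K/W
Q = ΔT/ΣR = (351.7 K − 292.4 K)/2.290 = 25.9 W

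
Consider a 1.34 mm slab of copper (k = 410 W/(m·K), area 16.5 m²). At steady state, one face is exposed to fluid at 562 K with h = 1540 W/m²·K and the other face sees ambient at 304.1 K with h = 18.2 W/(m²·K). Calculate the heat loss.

Q = 76.5 kW

Series thermal resistances, inner to outer:
  R_conv,in = 1/(hA) = 1/(1540·16.5) = 3.935×10^-5 K/W
  R_copper = L/(kA) = 0.00134/(410·16.5) = 1.981×10^-7 K/W
  R_conv,out = 1/(hA) = 1/(18.2·16.5) = 0.003330 K/W
ΣR = 3.935×10^-5 + 1.981×10^-7 + 0.003330 = 0.003370 K/W
Q = ΔT/ΣR = (562 K − 304.1 K)/0.003370 = 76500 W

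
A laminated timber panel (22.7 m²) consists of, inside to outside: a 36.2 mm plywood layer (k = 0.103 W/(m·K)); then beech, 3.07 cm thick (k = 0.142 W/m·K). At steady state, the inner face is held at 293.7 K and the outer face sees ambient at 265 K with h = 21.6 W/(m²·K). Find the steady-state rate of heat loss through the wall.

Treat each layer as a resistance in series:
  R_plywood = L/(kA) = 0.0362/(0.103·22.7) = 0.01548 K/W
  R_beech = L/(kA) = 0.0307/(0.142·22.7) = 0.009524 K/W
  R_conv,out = 1/(hA) = 1/(21.6·22.7) = 0.002039 K/W
ΣR = 0.01548 + 0.009524 + 0.002039 = 0.02704 K/W
Q = ΔT/ΣR = (293.7 K − 265 K)/0.02704 = 1060 W

Q = 1060 W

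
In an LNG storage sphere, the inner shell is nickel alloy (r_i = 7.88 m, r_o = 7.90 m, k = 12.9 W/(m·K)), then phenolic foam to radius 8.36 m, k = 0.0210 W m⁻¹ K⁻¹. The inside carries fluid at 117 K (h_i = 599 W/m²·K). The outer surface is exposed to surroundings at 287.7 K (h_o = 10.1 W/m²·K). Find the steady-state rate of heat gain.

Q = 6440 W

Treat each layer as a resistance in series:
  R_conv,in = 1/(4πr²h) = 1/(4π·7.88²·599) = 2.139×10^-6 K/W
  R_nickel alloy = (1/7.88 − 1/7.90)/(4πk) = 3.213×10^-4/(4π·12.9) = 1.982×10^-6 K/W
  R_phenolic foam = (1/7.90 − 1/8.36)/(4πk) = 0.006965/(4π·0.0210) = 0.02639 K/W
  R_conv,out = 1/(4πr²h) = 1/(4π·8.36²·10.1) = 1.127×10^-4 K/W
ΣR = 2.139×10^-6 + 1.982×10^-6 + 0.02639 + 1.127×10^-4 = 0.02651 K/W
Q = ΔT/ΣR = (117 K − 287.7 K)/0.02651 = -6440 W
(Negative Q ⇒ heat flows inward; heat gain = 6440 W.)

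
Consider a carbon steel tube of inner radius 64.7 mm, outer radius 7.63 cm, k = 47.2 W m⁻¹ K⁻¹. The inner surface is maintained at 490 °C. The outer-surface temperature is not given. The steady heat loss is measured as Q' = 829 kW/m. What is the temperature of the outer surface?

T_out = 29.0 °C

Sum the resistances:
  R'_carbon steel = ln(0.0763/0.0647)/(2πk) = 0.1649/(2π·47.2) = 5.561×10^-4 m·K/W
ΣR = 5.561×10^-4 m·K/W
ΔT = Q'·ΣR = 8.29×10^5 × 5.561×10^-4 = 461.0 K
Heat flows outward, so T_out = T_in − ΔT = 490 − 461.0 = 29.0 °C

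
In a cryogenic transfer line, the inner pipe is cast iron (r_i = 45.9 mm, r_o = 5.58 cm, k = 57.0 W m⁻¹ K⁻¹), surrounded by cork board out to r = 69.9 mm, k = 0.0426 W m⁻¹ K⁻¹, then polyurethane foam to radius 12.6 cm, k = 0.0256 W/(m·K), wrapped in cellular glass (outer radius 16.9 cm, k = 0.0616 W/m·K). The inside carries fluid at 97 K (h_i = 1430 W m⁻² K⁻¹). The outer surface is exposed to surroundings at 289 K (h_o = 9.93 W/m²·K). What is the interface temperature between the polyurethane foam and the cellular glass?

Series thermal resistances, inner to outer:
  R'_conv,in = 1/(2πr h) = 1/(2π·0.0459·1430) = 0.002425 m·K/W
  R'_cast iron = ln(0.0558/0.0459)/(2πk) = 0.1953/(2π·57.0) = 5.453×10^-4 m·K/W
  R'_cork board = ln(0.0699/0.0558)/(2πk) = 0.2253/(2π·0.0426) = 0.8417 m·K/W
  R'_polyurethane foam = ln(0.126/0.0699)/(2πk) = 0.5892/(2π·0.0256) = 3.663 m·K/W
  R'_cellular glass = ln(0.169/0.126)/(2πk) = 0.2936/(2π·0.0616) = 0.7586 m·K/W
  R'_conv,out = 1/(2πr h) = 1/(2π·0.169·9.93) = 0.09484 m·K/W
ΣR = 0.002425 + 5.453×10^-4 + 0.8417 + 3.663 + 0.7586 + 0.09484 = 5.361 m·K/W
Q' = ΔT/ΣR = (97 K − 289 K)/5.361 = -35.81 W/m
From the inner boundary to the polyurethane foam/cellular glass interface, ΣR_partial = 4.508 m·K/W.
T_interface = T_in − Q'·ΣR_partial = 97 K − (-35.81)(4.508) = 258.4 K

T = 258.4 K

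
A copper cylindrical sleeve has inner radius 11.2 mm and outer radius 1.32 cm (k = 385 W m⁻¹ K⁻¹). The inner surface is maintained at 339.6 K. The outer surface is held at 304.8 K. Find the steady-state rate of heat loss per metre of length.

Q' = 512 kW/m

Q' = 2πk·ΔT/ln(r₂/r₁) = 2π × 385 × 34.8 / ln(0.0132/0.0112) = 5.12×10^5 W/m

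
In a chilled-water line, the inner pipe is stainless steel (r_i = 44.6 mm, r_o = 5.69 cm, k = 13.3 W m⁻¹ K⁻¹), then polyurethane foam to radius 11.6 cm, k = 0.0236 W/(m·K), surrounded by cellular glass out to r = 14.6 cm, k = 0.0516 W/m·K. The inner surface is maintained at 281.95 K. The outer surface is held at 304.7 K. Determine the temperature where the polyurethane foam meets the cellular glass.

T = 301.8 K

Resistance network (inner→outer):
  R'_stainless steel = ln(0.0569/0.0446)/(2πk) = 0.2436/(2π·13.3) = 0.002915 m·K/W
  R'_polyurethane foam = ln(0.116/0.0569)/(2πk) = 0.7123/(2π·0.0236) = 4.804 m·K/W
  R'_cellular glass = ln(0.146/0.116)/(2πk) = 0.2300/(2π·0.0516) = 0.7095 m·K/W
ΣR = 0.002915 + 4.804 + 0.7095 = 5.516 m·K/W
Q' = ΔT/ΣR = (281.95 K − 304.7 K)/5.516 = -4.124 W/m
From the inner boundary to the polyurethane foam/cellular glass interface, ΣR_partial = 4.807 m·K/W.
T_interface = T_in − Q'·ΣR_partial = 281.95 K − (-4.124)(4.807) = 301.8 K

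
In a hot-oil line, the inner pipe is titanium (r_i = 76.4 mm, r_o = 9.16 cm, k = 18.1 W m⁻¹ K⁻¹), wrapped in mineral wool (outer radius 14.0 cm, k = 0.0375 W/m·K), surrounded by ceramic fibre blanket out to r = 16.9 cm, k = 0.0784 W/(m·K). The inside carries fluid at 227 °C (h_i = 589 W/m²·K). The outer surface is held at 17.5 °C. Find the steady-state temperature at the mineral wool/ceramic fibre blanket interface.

Resistance network (inner→outer):
  R'_conv,in = 1/(2πr h) = 1/(2π·0.0764·589) = 0.003537 m·K/W
  R'_titanium = ln(0.0916/0.0764)/(2πk) = 0.1814/(2π·18.1) = 0.001595 m·K/W
  R'_mineral wool = ln(0.140/0.0916)/(2πk) = 0.4242/(2π·0.0375) = 1.800 m·K/W
  R'_ceramic fibre blanket = ln(0.169/0.140)/(2πk) = 0.1883/(2π·0.0784) = 0.3822 m·K/W
ΣR = 0.003537 + 0.001595 + 1.800 + 0.3822 = 2.187 m·K/W
Q' = ΔT/ΣR = (227 °C − 17.5 °C)/2.187 = 95.79 W/m
From the inner boundary to the mineral wool/ceramic fibre blanket interface, ΣR_partial = 1.805 m·K/W.
T_interface = T_in − Q'·ΣR_partial = 227 °C − (95.79)(1.805) = 54.1 °C

T = 54.1 °C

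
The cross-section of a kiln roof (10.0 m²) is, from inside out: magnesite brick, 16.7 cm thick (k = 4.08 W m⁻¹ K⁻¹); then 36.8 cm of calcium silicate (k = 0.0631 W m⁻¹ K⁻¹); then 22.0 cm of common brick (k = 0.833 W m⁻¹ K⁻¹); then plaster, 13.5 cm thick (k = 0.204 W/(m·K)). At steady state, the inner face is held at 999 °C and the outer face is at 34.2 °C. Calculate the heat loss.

Resistance network (inner→outer):
  R_magnesite brick = L/(kA) = 0.167/(4.08·10.0) = 0.004093 K/W
  R_calcium silicate = L/(kA) = 0.368/(0.0631·10.0) = 0.5832 K/W
  R_common brick = L/(kA) = 0.220/(0.833·10.0) = 0.02641 K/W
  R_plaster = L/(kA) = 0.135/(0.204·10.0) = 0.06618 K/W
ΣR = 0.004093 + 0.5832 + 0.02641 + 0.06618 = 0.6799 K/W
Q = ΔT/ΣR = (999 °C − 34.2 °C)/0.6799 = 1420 W

Q = 1420 W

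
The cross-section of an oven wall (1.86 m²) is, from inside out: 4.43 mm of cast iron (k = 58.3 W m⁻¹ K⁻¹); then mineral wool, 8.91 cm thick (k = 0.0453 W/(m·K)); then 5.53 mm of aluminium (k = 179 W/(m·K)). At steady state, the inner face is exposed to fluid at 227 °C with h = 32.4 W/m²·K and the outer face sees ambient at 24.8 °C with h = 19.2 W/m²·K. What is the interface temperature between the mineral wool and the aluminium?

Series thermal resistances, inner to outer:
  R_conv,in = 1/(hA) = 1/(32.4·1.86) = 0.01659 K/W
  R_cast iron = L/(kA) = 0.00443/(58.3·1.86) = 4.085×10^-5 K/W
  R_mineral wool = L/(kA) = 0.0891/(0.0453·1.86) = 1.057 K/W
  R_aluminium = L/(kA) = 0.00553/(179·1.86) = 1.661×10^-5 K/W
  R_conv,out = 1/(hA) = 1/(19.2·1.86) = 0.02800 K/W
ΣR = 0.01659 + 4.085×10^-5 + 1.057 + 1.661×10^-5 + 0.02800 = 1.102 K/W
Q = ΔT/ΣR = (227 °C − 24.8 °C)/1.102 = 183.5 W
From the inner boundary to the mineral wool/aluminium interface, ΣR_partial = 1.074 K/W.
T_interface = T_in − Q·ΣR_partial = 227 °C − (183.5)(1.074) = 29.9 °C

T = 29.9 °C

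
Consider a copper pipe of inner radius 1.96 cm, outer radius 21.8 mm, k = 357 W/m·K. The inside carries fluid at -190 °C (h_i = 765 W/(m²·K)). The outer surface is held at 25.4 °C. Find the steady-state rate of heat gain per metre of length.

Q' = 20200 W/m

Treat each layer as a resistance in series:
  R'_conv,in = 1/(2πr h) = 1/(2π·0.0196·765) = 0.01061 m·K/W
  R'_copper = ln(0.0218/0.0196)/(2πk) = 0.1064/(2π·357) = 4.743×10^-5 m·K/W
ΣR = 0.01061 + 4.743×10^-5 = 0.01066 m·K/W
Q' = ΔT/ΣR = (-190 °C − 25.4 °C)/0.01066 = -20200 W/m
(Negative Q' ⇒ heat flows inward; heat gain = 20200 W/m.)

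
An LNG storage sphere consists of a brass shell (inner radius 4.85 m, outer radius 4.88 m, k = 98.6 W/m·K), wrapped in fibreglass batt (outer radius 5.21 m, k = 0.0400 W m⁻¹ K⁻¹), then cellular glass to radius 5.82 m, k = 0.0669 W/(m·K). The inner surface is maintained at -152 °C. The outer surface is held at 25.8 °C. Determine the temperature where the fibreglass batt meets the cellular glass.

T = -59.7 °C

Resistance network (inner→outer):
  R_brass = (1/4.85 − 1/4.88)/(4πk) = 0.001268/(4π·98.6) = 1.023×10^-6 K/W
  R_fibreglass batt = (1/4.88 − 1/5.21)/(4πk) = 0.01298/(4π·0.0400) = 0.02582 K/W
  R_cellular glass = (1/5.21 − 1/5.82)/(4πk) = 0.02012/(4π·0.0669) = 0.02393 K/W
ΣR = 1.023×10^-6 + 0.02582 + 0.02393 = 0.04975 K/W
Q = ΔT/ΣR = (-152 °C − 25.8 °C)/0.04975 = -3574 W
From the inner boundary to the fibreglass batt/cellular glass interface, ΣR_partial = 0.02582 K/W.
T_interface = T_in − Q·ΣR_partial = -152 °C − (-3574)(0.02582) = -59.7 °C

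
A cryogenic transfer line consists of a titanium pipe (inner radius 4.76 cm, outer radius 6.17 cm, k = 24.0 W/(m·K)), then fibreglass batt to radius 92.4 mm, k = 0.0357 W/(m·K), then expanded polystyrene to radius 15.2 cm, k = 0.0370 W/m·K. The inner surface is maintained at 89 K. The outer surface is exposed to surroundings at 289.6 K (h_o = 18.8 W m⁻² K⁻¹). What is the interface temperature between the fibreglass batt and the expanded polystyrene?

Series thermal resistances, inner to outer:
  R'_titanium = ln(0.0617/0.0476)/(2πk) = 0.2595/(2π·24.0) = 0.001721 m·K/W
  R'_fibreglass batt = ln(0.0924/0.0617)/(2πk) = 0.4038/(2π·0.0357) = 1.800 m·K/W
  R'_expanded polystyrene = ln(0.152/0.0924)/(2πk) = 0.4978/(2π·0.0370) = 2.141 m·K/W
  R'_conv,out = 1/(2πr h) = 1/(2π·0.152·18.8) = 0.05570 m·K/W
ΣR = 0.001721 + 1.800 + 2.141 + 0.05570 = 3.998 m·K/W
Q' = ΔT/ΣR = (89 K − 289.6 K)/3.998 = -50.18 W/m
From the inner boundary to the fibreglass batt/expanded polystyrene interface, ΣR_partial = 1.802 m·K/W.
T_interface = T_in − Q'·ΣR_partial = 89 K − (-50.18)(1.802) = 179.4 K

T = 179.4 K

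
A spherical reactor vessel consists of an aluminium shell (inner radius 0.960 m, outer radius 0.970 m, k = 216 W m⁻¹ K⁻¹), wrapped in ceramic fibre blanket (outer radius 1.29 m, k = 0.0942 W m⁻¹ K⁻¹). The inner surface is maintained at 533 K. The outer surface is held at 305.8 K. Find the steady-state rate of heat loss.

Treat each layer as a resistance in series:
  R_aluminium = (1/0.960 − 1/0.970)/(4πk) = 0.01074/(4π·216) = 3.956×10^-6 K/W
  R_ceramic fibre blanket = (1/0.970 − 1/1.29)/(4πk) = 0.2557/(4π·0.0942) = 0.2160 K/W
ΣR = 3.956×10^-6 + 0.2160 = 0.2160 K/W
Q = ΔT/ΣR = (533 K − 305.8 K)/0.2160 = 1050 W

Q = 1050 W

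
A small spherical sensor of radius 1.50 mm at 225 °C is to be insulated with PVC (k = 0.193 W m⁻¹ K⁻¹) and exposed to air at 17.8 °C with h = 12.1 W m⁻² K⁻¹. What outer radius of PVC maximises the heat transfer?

For a sphere, r_cr = 2k_ins/h = 2·0.193/12.1 = 0.0319 m = 3.19 cm

r_cr = 3.19 cm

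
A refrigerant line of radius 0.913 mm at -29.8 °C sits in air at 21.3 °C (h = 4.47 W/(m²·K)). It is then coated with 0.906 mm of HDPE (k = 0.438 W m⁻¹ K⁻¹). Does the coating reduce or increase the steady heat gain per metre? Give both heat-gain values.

increases: 1.31 → 2.58 W/m

Critical radius for a cylinder: r_cr = k/h = 0.0980 m = 9.80 cm.
Outer radius after coating: r₂ = 9.13×10^-4 + 9.06×10^-4 = 0.001819 m.
Since r₁ < r_cr and r₂ ≤ r_cr, the coating moves toward the maximum at r_cr — heat gain rises.
Bare: R = 1/(2πr₁h) = 39.00 m·K/W; Q = 51.1/39.00 = 1.31 W/m.
Coated: R = R_cond + R_conv = 19.82 m·K/W; Q = 51.1/19.82 = 2.58 W/m.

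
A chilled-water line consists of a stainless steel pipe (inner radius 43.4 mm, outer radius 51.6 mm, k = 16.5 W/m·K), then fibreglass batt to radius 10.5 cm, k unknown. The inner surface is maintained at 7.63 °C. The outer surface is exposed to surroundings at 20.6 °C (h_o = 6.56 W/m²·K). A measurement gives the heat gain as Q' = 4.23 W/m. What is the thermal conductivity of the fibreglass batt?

k = 0.0399 W/m·K

ΣR = ΔT/Q' = |7.63 − 20.6|/4.23 = 3.066 m·K/W
Known resistances:
  R'_stainless steel = ln(0.0516/0.0434)/(2πk) = 0.1731/(2π·16.5) = 0.001669 m·K/W
  R'_conv,out = 1/(2πr h) = 1/(2π·0.105·6.56) = 0.2311 m·K/W
R_fibreglass batt = ΣR − ΣR_known = 3.066 − 0.2328 = 2.833 m·K/W
ln(r₂/r₁)/(2πk) = 2.833 ⇒ k = 0.7104/(2π·2.833) = 0.0399 W/m·K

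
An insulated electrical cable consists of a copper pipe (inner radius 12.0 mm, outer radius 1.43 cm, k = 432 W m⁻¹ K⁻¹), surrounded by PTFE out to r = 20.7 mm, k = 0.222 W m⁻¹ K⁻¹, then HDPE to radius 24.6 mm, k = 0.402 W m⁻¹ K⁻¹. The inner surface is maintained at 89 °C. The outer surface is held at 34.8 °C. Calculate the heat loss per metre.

Q' = 162 W/m

Series thermal resistances, inner to outer:
  R'_copper = ln(0.0143/0.0120)/(2πk) = 0.1754/(2π·432) = 6.460×10^-5 m·K/W
  R'_PTFE = ln(0.0207/0.0143)/(2πk) = 0.3699/(2π·0.222) = 0.2652 m·K/W
  R'_HDPE = ln(0.0246/0.0207)/(2πk) = 0.1726/(2π·0.402) = 0.06834 m·K/W
ΣR = 6.460×10^-5 + 0.2652 + 0.06834 = 0.3336 m·K/W
Q' = ΔT/ΣR = (89 °C − 34.8 °C)/0.3336 = 162 W/m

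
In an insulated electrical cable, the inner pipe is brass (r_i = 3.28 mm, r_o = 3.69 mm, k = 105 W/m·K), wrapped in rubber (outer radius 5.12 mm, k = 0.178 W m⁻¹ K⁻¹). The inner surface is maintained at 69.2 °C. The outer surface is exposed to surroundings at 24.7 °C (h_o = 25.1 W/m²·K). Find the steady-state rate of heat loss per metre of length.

Q' = 29.1 W/m

Treat each layer as a resistance in series:
  R'_brass = ln(0.00369/0.00328)/(2πk) = 0.1178/(2π·105) = 1.785×10^-4 m·K/W
  R'_rubber = ln(0.00512/0.00369)/(2πk) = 0.3275/(2π·0.178) = 0.2929 m·K/W
  R'_conv,out = 1/(2πr h) = 1/(2π·0.00512·25.1) = 1.238 m·K/W
ΣR = 1.785×10^-4 + 0.2929 + 1.238 = 1.531 m·K/W
Q' = ΔT/ΣR = (69.2 °C − 24.7 °C)/1.531 = 29.1 W/m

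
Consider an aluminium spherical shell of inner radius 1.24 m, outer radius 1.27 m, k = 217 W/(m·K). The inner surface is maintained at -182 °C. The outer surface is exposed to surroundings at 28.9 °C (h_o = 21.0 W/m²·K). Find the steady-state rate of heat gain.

Q = 89.5 kW

Series thermal resistances, inner to outer:
  R_aluminium = (1/1.24 − 1/1.27)/(4πk) = 0.01905/(4π·217) = 6.986×10^-6 K/W
  R_conv,out = 1/(4πr²h) = 1/(4π·1.27²·21.0) = 0.002349 K/W
ΣR = 6.986×10^-6 + 0.002349 = 0.002356 K/W
Q = ΔT/ΣR = (-182 °C − 28.9 °C)/0.002356 = -89500 W
(Negative Q ⇒ heat flows inward; heat gain = 89500 W.)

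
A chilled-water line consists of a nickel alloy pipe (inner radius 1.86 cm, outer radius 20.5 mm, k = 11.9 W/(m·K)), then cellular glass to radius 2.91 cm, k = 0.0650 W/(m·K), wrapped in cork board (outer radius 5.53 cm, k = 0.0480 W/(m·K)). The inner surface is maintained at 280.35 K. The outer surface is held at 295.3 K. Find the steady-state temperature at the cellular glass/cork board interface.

Resistance network (inner→outer):
  R'_nickel alloy = ln(0.0205/0.0186)/(2πk) = 0.09726/(2π·11.9) = 0.001301 m·K/W
  R'_cellular glass = ln(0.0291/0.0205)/(2πk) = 0.3503/(2π·0.0650) = 0.8578 m·K/W
  R'_cork board = ln(0.0553/0.0291)/(2πk) = 0.6420/(2π·0.0480) = 2.129 m·K/W
ΣR = 0.001301 + 0.8578 + 2.129 = 2.988 m·K/W
Q' = ΔT/ΣR = (280.35 K − 295.3 K)/2.988 = -5.003 W/m
From the inner boundary to the cellular glass/cork board interface, ΣR_partial = 0.8591 m·K/W.
T_interface = T_in − Q'·ΣR_partial = 280.35 K − (-5.003)(0.8591) = 284.6 K

T = 284.6 K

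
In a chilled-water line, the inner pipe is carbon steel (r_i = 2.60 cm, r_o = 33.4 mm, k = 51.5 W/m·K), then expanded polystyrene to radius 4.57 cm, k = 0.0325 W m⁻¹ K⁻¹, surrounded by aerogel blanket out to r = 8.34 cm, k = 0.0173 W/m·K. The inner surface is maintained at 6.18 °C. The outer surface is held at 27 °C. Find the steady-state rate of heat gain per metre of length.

Q' = 2.94 W/m

Series thermal resistances, inner to outer:
  R'_carbon steel = ln(0.0334/0.0260)/(2πk) = 0.2505/(2π·51.5) = 7.740×10^-4 m·K/W
  R'_expanded polystyrene = ln(0.0457/0.0334)/(2πk) = 0.3135/(2π·0.0325) = 1.535 m·K/W
  R'_aerogel blanket = ln(0.0834/0.0457)/(2πk) = 0.6016/(2π·0.0173) = 5.534 m·K/W
ΣR = 7.740×10^-4 + 1.535 + 5.534 = 7.070 m·K/W
Q' = ΔT/ΣR = (6.18 °C − 27 °C)/7.070 = -2.94 W/m
(Negative Q' ⇒ heat flows inward; heat gain = 2.94 W/m.)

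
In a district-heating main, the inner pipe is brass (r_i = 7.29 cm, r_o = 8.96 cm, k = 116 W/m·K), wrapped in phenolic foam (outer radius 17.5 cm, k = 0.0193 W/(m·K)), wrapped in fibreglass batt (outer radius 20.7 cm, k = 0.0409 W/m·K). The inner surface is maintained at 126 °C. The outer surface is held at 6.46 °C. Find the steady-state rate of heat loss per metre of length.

Q' = 19.4 W/m

Treat each layer as a resistance in series:
  R'_brass = ln(0.0896/0.0729)/(2πk) = 0.2063/(2π·116) = 2.830×10^-4 m·K/W
  R'_phenolic foam = ln(0.175/0.0896)/(2πk) = 0.6694/(2π·0.0193) = 5.520 m·K/W
  R'_fibreglass batt = ln(0.207/0.175)/(2πk) = 0.1679/(2π·0.0409) = 0.6535 m·K/W
ΣR = 2.830×10^-4 + 5.520 + 0.6535 = 6.174 m·K/W
Q' = ΔT/ΣR = (126 °C − 6.46 °C)/6.174 = 19.4 W/m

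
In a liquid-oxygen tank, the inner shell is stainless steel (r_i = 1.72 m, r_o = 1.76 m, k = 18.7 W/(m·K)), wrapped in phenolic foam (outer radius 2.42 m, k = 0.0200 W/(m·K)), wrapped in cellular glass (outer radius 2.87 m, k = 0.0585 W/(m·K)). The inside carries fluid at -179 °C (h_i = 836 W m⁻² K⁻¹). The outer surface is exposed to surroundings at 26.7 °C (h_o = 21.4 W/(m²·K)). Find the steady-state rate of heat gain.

Treat each layer as a resistance in series:
  R_conv,in = 1/(4πr²h) = 1/(4π·1.72²·836) = 3.218×10^-5 K/W
  R_stainless steel = (1/1.72 − 1/1.76)/(4πk) = 0.01321/(4π·18.7) = 5.623×10^-5 K/W
  R_phenolic foam = (1/1.76 − 1/2.42)/(4πk) = 0.1550/(4π·0.0200) = 0.6166 K/W
  R_cellular glass = (1/2.42 − 1/2.87)/(4πk) = 0.06479/(4π·0.0585) = 0.08814 K/W
  R_conv,out = 1/(4πr²h) = 1/(4π·2.87²·21.4) = 4.515×10^-4 K/W
ΣR = 3.218×10^-5 + 5.623×10^-5 + 0.6166 + 0.08814 + 4.515×10^-4 = 0.7053 K/W
Q = ΔT/ΣR = (-179 °C − 26.7 °C)/0.7053 = -292 W
(Negative Q ⇒ heat flows inward; heat gain = 292 W.)

Q = 292 W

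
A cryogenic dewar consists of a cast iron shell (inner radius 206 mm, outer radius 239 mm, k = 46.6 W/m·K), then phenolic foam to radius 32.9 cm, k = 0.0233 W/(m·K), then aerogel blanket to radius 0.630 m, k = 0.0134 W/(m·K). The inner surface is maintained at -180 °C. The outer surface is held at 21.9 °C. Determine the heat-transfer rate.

Series thermal resistances, inner to outer:
  R_cast iron = (1/0.206 − 1/0.239)/(4πk) = 0.6703/(4π·46.6) = 0.001145 K/W
  R_phenolic foam = (1/0.239 − 1/0.329)/(4πk) = 1.145/(4π·0.0233) = 3.909 K/W
  R_aerogel blanket = (1/0.329 − 1/0.630)/(4πk) = 1.452/(4π·0.0134) = 8.624 K/W
ΣR = 0.001145 + 3.909 + 8.624 = 12.53 K/W
Q = ΔT/ΣR = (-180 °C − 21.9 °C)/12.53 = -16.1 W
(Negative Q ⇒ heat flows inward; heat gain = 16.1 W.)

Q = 16.1 W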